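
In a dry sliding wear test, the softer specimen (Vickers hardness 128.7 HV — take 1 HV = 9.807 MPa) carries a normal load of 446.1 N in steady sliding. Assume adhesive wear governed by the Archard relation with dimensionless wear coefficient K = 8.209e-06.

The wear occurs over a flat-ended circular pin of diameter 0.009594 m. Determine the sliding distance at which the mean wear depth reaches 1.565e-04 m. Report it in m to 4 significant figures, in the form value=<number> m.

The computation maintains full float precision, and intermediate values are shown rounded; one last rounding: 4 significant digits.
Hardness H = 128.7 HV × 9.807 MPa/HV = 1262 MPa = 1.262e+09 Pa.
Contact area A = π·d²/4 = π·(0.009594 m)²/4 = 7.229e-05 m².
Expressed in SI base units: W = 446.1 N, H = 1.262e+09 Pa, K = 8.209e-06.
Wearable volume V_lim = h_lim·A = 1.565e-04 · 7.229e-05 = 1.131e-08 m³.
Sliding life L = V_lim·H/(K·W) = 1.131e-08 · 1.262e+09 / (8.209e-06 · 446.1) = 3899 m.

value=3899 m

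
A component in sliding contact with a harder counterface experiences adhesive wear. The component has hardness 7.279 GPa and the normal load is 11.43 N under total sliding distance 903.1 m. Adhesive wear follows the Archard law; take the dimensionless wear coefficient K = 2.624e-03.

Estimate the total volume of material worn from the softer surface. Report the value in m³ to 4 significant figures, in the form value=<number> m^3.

value=3.721e-09 m^3

Printed values are rounded, and each operation keeps exact precision — a lone final rounding, at four significant figures.
Hardness H = 7.279 GPa = 7.279e+09 Pa.
As SI base values: W = 11.43 N, H = 7.279e+09 Pa, K = 2.624e-03.
Archard relation: V = K·W·L/H = 2.624e-03 · 11.43 · 903.1 / 7.279e+09 = 3.721e-09 m³.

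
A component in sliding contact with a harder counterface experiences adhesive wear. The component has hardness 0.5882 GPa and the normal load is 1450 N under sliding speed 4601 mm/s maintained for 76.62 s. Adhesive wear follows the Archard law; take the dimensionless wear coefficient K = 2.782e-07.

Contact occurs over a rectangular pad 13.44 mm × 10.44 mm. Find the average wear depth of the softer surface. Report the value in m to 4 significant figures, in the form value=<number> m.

Intermediate values are printed rounded, and each operation keeps full precision, and rounded just once, at four significant digits.
Convert: Sliding speed v = 4601 mm/s = 4.601 m/s. Distance covered L = v·t = 4.601 m/s × 76.62 s = 352.5 m.
Convert: Hardness H = 0.5882 GPa = 5.882e+08 Pa.
Convert: Pad sides 13.44 mm × 10.44 mm = 0.01344 m × 0.01044 m. Contact area A = 0.01344 m × 0.01044 m = 1.403e-04 m².
SI base units throughout: W = 1450 N, H = 5.882e+08 Pa, K = 2.782e-07.
Apply Archard: V = K·W·L/H = 2.782e-07 · 1450 · 352.5 / 5.882e+08 = 2.418e-10 m³.
Mean wear depth h = V/A = 2.418e-10 / 1.403e-04 = 1.723e-06 m.

value=1.723e-06 m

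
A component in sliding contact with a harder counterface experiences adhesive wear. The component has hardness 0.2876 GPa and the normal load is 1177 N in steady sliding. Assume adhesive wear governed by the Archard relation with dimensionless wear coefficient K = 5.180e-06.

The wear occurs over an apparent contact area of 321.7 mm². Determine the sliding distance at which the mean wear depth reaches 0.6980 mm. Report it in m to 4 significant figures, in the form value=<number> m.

value=1.059e+04 m

Every step keeps exact precision; intermediate values appear rounded; rounded just once to 4 significant figures.
Hardness H = 0.2876 GPa = 2.876e+08 Pa.
Contact area A = 321.7 mm² = 3.217e-04 m².
Depth limit h_lim = 0.6980 mm = 6.980e-04 m.
In SI base units, W = 1177 N, H = 2.876e+08 Pa, K = 5.180e-06.
Wearable volume V_lim = h_lim·A = 6.980e-04 · 3.217e-04 = 2.245e-07 m³.
Life L = V_lim·H/(K·W) = 2.245e-07 · 2.876e+08 / (5.180e-06 · 1177) = 1.059e+04 m.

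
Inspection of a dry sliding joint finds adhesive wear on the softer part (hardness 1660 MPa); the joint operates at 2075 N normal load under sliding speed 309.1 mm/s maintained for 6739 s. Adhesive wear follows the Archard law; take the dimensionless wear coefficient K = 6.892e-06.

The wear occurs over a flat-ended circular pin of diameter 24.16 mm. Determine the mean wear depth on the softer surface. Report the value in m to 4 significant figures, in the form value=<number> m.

value=3.914e-05 m

Intermediate values are printed rounded — all working math keeps exact precision, and one final rounding, at four significant figures.
Convert: Sliding speed v = 309.1 mm/s = 0.3091 m/s. Total distance L = v·t = 0.3091 m/s × 6739 s = 2083 m.
Convert: Hardness H = 1660 MPa = 1.660e+09 Pa.
Convert: Pin diameter d = 24.16 mm = 0.02416 m. Contact area A = π·d²/4 = π·(0.02416 m)²/4 = 4.584e-04 m².
Working in SI base units: W = 2075 N, H = 1.660e+09 Pa, K = 6.892e-06.
By Archard's law, V = K·W·L/H = 6.892e-06 · 2075 · 2083 / 1.660e+09 = 1.795e-08 m³.
Mean depth h = V/A = 1.795e-08 / 4.584e-04 = 3.914e-05 m.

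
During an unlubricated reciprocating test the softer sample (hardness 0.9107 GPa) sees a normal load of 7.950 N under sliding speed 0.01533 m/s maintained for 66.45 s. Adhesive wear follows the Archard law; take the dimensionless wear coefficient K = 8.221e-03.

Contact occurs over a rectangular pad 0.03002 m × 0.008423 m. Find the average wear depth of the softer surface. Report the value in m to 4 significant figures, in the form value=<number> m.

value=2.891e-07 m

Shown intermediates are rounded, and every step runs at full precision. Rounded once at the end to four significant digits.
Path length L = v·t = 0.01533 m/s × 66.45 s = 1.019 m.
Hardness H = 0.9107 GPa = 9.107e+08 Pa.
Contact area A = 0.03002 m × 0.008423 m = 2.529e-04 m².
Working in SI base units: W = 7.950 N, H = 9.107e+08 Pa, K = 8.221e-03.
Apply Archard: V = K·W·L/H = 8.221e-03 · 7.950 · 1.019 / 9.107e+08 = 7.311e-11 m³.
Depth of wear h = V/A = 7.311e-11 / 2.529e-04 = 2.891e-07 m.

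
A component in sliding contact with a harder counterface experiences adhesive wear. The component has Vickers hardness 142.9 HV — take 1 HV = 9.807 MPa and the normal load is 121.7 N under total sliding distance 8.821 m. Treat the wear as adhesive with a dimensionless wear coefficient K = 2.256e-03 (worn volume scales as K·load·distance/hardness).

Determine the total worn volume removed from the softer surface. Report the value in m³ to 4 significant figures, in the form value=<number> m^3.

value=1.728e-09 m^3

Printed values are rounded, and the algebra maintains exact precision; a lone final rounding to four significant figures.
Convert: Hardness H = 142.9 HV × 9.807 MPa/HV = 1401 MPa = 1.401e+09 Pa.
Expressed in SI base units: W = 121.7 N, H = 1.401e+09 Pa, K = 2.256e-03.
Wear volume V = K·W·L/H = 2.256e-03 · 121.7 · 8.821 / 1.401e+09 = 1.728e-09 m³.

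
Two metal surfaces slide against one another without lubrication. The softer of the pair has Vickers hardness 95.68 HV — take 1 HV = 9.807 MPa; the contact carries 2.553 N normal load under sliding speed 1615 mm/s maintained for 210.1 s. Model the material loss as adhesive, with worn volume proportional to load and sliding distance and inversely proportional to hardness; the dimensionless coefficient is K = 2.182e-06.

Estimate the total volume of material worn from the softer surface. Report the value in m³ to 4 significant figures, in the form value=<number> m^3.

value=2.014e-12 m^3

The algebra keeps full precision, and intermediate values are displayed rounded. Rounded just once, at four significant digits.
Convert: Sliding speed v = 1615 mm/s = 1.615 m/s. Total distance L = v·t = 1.615 m/s × 210.1 s = 339.3 m.
Convert: Hardness H = 95.68 HV × 9.807 MPa/HV = 938.3 MPa = 9.383e+08 Pa.
In SI base units: W = 2.553 N, H = 9.383e+08 Pa, K = 2.182e-06.
Wear volume V = K·W·L/H = 2.182e-06 · 2.553 · 339.3 / 9.383e+08 = 2.014e-12 m³.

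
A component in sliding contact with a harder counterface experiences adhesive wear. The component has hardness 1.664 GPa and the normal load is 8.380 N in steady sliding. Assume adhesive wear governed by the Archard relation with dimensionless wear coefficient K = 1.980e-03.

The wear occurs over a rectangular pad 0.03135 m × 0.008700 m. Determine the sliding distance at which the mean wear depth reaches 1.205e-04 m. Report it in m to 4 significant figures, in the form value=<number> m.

value=3296 m

All working math keeps full float precision. Intermediates are displayed rounded; a lone final rounding to four significant digits.
Convert: Hardness H = 1.664 GPa = 1.664e+09 Pa.
Convert: Contact area A = 0.03135 m × 0.008700 m = 2.727e-04 m².
Working in SI base units: W = 8.380 N, H = 1.664e+09 Pa, K = 1.980e-03.
Volume at the limit: V_lim = h_lim·A = 1.205e-04 · 2.727e-04 = 3.287e-08 m³.
Life L = V_lim·H/(K·W) = 3.287e-08 · 1.664e+09 / (1.980e-03 · 8.380) = 3296 m.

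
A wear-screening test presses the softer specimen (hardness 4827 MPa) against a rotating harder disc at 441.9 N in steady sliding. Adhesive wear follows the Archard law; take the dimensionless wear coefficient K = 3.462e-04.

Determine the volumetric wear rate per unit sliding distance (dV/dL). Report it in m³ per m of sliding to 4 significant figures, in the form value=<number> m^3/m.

value=3.169e-11 m^3/m

Intermediates are shown rounded. Every step runs at full float precision — one final rounding: 4 significant digits.
Convert: Hardness H = 4827 MPa = 4.827e+09 Pa.
In SI base units: W = 441.9 N, H = 4.827e+09 Pa, K = 3.462e-04.
Wear rate dV/dL = K·W/H (no L dependence): 3.462e-04 · 441.9 / 4.827e+09 = 3.169e-11 m³/m.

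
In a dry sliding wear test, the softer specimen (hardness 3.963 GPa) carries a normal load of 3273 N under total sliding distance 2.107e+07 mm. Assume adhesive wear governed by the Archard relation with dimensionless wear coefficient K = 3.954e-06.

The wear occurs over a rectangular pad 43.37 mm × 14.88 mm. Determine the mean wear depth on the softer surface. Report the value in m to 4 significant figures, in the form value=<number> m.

Printed values are rounded; the computation holds full float precision, and a single final rounding to 4 significant figures.
Convert: Distance L = 2.107e+07 mm = 2.107e+04 m.
Convert: Hardness H = 3.963 GPa = 3.963e+09 Pa.
Convert: Pad sides 43.37 mm × 14.88 mm = 0.04337 m × 0.01488 m. Contact area A = 0.04337 m × 0.01488 m = 6.453e-04 m².
In SI base units: W = 3273 N, H = 3.963e+09 Pa, K = 3.954e-06.
Apply Archard: V = K·W·L/H = 3.954e-06 · 3273 · 2.107e+04 / 3.963e+09 = 6.881e-08 m³.
Mean depth h = V/A = 6.881e-08 / 6.453e-04 = 1.066e-04 m.

value=1.066e-04 m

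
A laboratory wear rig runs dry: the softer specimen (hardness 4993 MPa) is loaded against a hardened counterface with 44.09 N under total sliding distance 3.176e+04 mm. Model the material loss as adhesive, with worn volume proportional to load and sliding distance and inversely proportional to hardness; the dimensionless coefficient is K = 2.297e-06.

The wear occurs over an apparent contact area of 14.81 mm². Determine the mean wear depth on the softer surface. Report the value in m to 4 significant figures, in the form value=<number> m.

value=4.350e-08 m

All working math carries full precision; intermediate values are shown rounded. Rounded just once, at 4 significant figures.
Convert: Path length L = 3.176e+04 mm = 31.76 m.
Convert: Hardness H = 4993 MPa = 4.993e+09 Pa.
Convert: Contact area A = 14.81 mm² = 1.481e-05 m².
Expressed in SI base units: W = 44.09 N, H = 4.993e+09 Pa, K = 2.297e-06.
By Archard's law, V = K·W·L/H = 2.297e-06 · 44.09 · 31.76 / 4.993e+09 = 6.442e-13 m³.
Wear depth h = V/A = 6.442e-13 / 1.481e-05 = 4.350e-08 m.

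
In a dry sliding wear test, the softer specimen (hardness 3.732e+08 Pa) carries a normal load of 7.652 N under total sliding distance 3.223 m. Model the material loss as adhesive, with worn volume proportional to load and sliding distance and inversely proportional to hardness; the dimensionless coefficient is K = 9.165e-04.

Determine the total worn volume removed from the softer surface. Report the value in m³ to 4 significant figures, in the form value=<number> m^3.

value=6.057e-11 m^3

Intermediate values are printed rounded. Each operation holds full float precision — rounded just once, at 4 significant figures.
In SI base units, W = 7.652 N, H = 3.732e+08 Pa, K = 9.165e-04.
Archard volume V = K·W·L/H = 9.165e-04 · 7.652 · 3.223 / 3.732e+08 = 6.057e-11 m³.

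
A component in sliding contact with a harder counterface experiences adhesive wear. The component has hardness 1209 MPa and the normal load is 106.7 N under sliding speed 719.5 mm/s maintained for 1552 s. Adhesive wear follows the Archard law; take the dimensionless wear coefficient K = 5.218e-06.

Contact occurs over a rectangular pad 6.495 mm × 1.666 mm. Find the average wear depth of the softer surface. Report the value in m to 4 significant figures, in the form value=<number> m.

Intermediates appear rounded; every step carries full float precision. Rounded once at the end: four significant digits.
Convert: Sliding speed v = 719.5 mm/s = 0.7195 m/s. Path length L = v·t = 0.7195 m/s × 1552 s = 1117 m.
Convert: Hardness H = 1209 MPa = 1.209e+09 Pa.
Convert: Pad sides 6.495 mm × 1.666 mm = 0.006495 m × 0.001666 m. Contact area A = 0.006495 m × 0.001666 m = 1.082e-05 m².
Restated in SI base units: W = 106.7 N, H = 1.209e+09 Pa, K = 5.218e-06.
Worn volume V = K·W·L/H = 5.218e-06 · 106.7 · 1117 / 1.209e+09 = 5.142e-10 m³.
Depth h = V/A = 5.142e-10 / 1.082e-05 = 4.752e-05 m.

value=4.752e-05 m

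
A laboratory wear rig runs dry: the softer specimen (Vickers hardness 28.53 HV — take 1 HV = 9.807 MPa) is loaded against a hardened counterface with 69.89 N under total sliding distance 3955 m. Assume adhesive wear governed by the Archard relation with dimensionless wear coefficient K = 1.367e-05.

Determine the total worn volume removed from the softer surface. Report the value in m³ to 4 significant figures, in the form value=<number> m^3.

value=1.350e-08 m^3

All arithmetic runs at exact precision, and shown intermediates are rounded; a single final rounding to four significant figures.
Convert: Hardness H = 28.53 HV × 9.807 MPa/HV = 279.8 MPa = 2.798e+08 Pa.
Expressed in SI base units: W = 69.89 N, H = 2.798e+08 Pa, K = 1.367e-05.
Worn volume V = K·W·L/H = 1.367e-05 · 69.89 · 3955 / 2.798e+08 = 1.350e-08 m³.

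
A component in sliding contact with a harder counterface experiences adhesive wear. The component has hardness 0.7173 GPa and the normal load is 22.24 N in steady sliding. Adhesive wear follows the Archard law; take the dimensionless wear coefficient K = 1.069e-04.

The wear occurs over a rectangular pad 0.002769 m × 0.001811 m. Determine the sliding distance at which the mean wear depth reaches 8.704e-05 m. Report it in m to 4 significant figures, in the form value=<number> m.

Quoted intermediates are rounded; all working math keeps full float precision. Rounded just once, at four significant digits.
Hardness H = 0.7173 GPa = 7.173e+08 Pa.
Contact area A = 0.002769 m × 0.001811 m = 5.015e-06 m².
Restated in SI base units: W = 22.24 N, H = 7.173e+08 Pa, K = 1.069e-04.
Limit volume V_lim = h_lim·A = 8.704e-05 · 5.015e-06 = 4.365e-10 m³.
Inverting, life L = V_lim·H/(K·W) = 4.365e-10 · 7.173e+08 / (1.069e-04 · 22.24) = 131.7 m.

value=131.7 m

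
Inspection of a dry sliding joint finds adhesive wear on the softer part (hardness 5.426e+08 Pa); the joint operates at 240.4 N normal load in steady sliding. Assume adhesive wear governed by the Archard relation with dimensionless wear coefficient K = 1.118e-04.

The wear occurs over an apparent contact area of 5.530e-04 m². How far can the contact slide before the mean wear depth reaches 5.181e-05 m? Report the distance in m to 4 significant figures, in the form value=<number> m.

value=578.4 m

Displayed values are rounded — all arithmetic maintains full float precision, and rounded just once to four significant figures.
In SI base units: W = 240.4 N, H = 5.426e+08 Pa, K = 1.118e-04.
Wearable volume V_lim = h_lim·A = 5.181e-05 · 5.530e-04 = 2.865e-08 m³.
Sliding life L = V_lim·H/(K·W) = 2.865e-08 · 5.426e+08 / (1.118e-04 · 240.4) = 578.4 m.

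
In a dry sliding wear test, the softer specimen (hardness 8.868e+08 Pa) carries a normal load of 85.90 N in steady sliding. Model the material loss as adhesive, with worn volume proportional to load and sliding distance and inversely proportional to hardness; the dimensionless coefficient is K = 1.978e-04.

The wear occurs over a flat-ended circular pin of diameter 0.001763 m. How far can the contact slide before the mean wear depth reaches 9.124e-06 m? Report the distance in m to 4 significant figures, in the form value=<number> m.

value=1.162 m

Intermediate values appear rounded, and the algebra maintains full float precision; rounded just once: four significant digits.
Convert: Contact area A = π·d²/4 = π·(0.001763 m)²/4 = 2.441e-06 m².
In SI base units, W = 85.90 N, H = 8.868e+08 Pa, K = 1.978e-04.
Volume at the limit: V_lim = h_lim·A = 9.124e-06 · 2.441e-06 = 2.227e-11 m³.
Inverting, life L = V_lim·H/(K·W) = 2.227e-11 · 8.868e+08 / (1.978e-04 · 85.90) = 1.162 m.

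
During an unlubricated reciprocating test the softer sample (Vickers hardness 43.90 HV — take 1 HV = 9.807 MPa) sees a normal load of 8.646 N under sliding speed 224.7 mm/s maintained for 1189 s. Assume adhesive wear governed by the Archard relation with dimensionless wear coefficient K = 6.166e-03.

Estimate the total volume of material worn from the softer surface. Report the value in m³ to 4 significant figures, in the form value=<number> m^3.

All working math maintains full float precision. Intermediate values are shown rounded — a lone final rounding, at four significant digits.
Sliding speed v = 224.7 mm/s = 0.2247 m/s. The distance L = v·t = 0.2247 m/s × 1189 s = 267.2 m.
Hardness H = 43.90 HV × 9.807 MPa/HV = 430.5 MPa = 4.305e+08 Pa.
As SI base values: W = 8.646 N, H = 4.305e+08 Pa, K = 6.166e-03.
The Archard volume V = K·W·L/H = 6.166e-03 · 8.646 · 267.2 / 4.305e+08 = 3.308e-08 m³.

value=3.308e-08 m^3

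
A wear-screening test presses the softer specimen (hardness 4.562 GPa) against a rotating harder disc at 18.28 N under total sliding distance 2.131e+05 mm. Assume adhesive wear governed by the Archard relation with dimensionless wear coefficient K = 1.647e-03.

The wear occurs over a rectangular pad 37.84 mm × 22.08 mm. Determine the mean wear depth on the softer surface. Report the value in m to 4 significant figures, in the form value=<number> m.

value=1.683e-06 m

The intermediates are shown rounded — all working math runs at full precision, and one last rounding: 4 significant digits.
The distance L = 2.131e+05 mm = 213.1 m.
Hardness H = 4.562 GPa = 4.562e+09 Pa.
Pad sides 37.84 mm × 22.08 mm = 0.03784 m × 0.02208 m. Contact area A = 0.03784 m × 0.02208 m = 8.355e-04 m².
In SI base units: W = 18.28 N, H = 4.562e+09 Pa, K = 1.647e-03.
By Archard's law, V = K·W·L/H = 1.647e-03 · 18.28 · 213.1 / 4.562e+09 = 1.406e-09 m³.
Depth of wear h = V/A = 1.406e-09 / 8.355e-04 = 1.683e-06 m.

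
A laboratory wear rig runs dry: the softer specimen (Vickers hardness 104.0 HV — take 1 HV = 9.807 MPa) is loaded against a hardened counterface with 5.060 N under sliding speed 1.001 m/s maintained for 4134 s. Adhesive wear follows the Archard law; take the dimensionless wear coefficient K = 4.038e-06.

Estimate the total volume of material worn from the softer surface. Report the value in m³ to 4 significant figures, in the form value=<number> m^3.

value=8.290e-11 m^3

Intermediate values are printed rounded — each operation maintains full float precision — rounded just once: four significant digits.
Convert: Total distance L = v·t = 1.001 m/s × 4134 s = 4138 m.
Convert: Hardness H = 104.0 HV × 9.807 MPa/HV = 1020 MPa = 1.020e+09 Pa.
Restated in SI base units: W = 5.060 N, H = 1.020e+09 Pa, K = 4.038e-06.
Archard volume V = K·W·L/H = 4.038e-06 · 5.060 · 4138 / 1.020e+09 = 8.290e-11 m³.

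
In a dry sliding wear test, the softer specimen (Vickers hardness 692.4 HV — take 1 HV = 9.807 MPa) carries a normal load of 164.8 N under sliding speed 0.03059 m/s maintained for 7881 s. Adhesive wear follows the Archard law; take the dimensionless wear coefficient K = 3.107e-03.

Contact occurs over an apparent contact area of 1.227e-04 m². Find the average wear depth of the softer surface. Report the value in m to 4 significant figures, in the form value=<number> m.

The intermediates are shown rounded. The computation carries full float precision; one last rounding: four significant digits.
Convert: Distance L = v·t = 0.03059 m/s × 7881 s = 241.1 m.
Convert: Hardness H = 692.4 HV × 9.807 MPa/HV = 6790 MPa = 6.790e+09 Pa.
Restated in SI base units: W = 164.8 N, H = 6.790e+09 Pa, K = 3.107e-03.
Worn volume V = K·W·L/H = 3.107e-03 · 164.8 · 241.1 / 6.790e+09 = 1.818e-08 m³.
Average depth h = V/A = 1.818e-08 / 1.227e-04 = 1.482e-04 m.

value=1.482e-04 m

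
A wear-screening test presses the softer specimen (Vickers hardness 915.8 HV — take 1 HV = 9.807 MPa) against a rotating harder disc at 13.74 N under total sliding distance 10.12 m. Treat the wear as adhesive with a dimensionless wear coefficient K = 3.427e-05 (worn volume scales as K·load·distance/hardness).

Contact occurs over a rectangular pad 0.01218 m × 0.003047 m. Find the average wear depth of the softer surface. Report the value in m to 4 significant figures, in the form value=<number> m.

value=1.430e-08 m

All arithmetic keeps full precision — intermediates are displayed rounded — one final rounding, at 4 significant figures.
Convert: Hardness H = 915.8 HV × 9.807 MPa/HV = 8981 MPa = 8.981e+09 Pa.
Convert: Contact area A = 0.01218 m × 0.003047 m = 3.711e-05 m².
In SI base units: W = 13.74 N, H = 8.981e+09 Pa, K = 3.427e-05.
Volume removed: V = K·W·L/H = 3.427e-05 · 13.74 · 10.12 / 8.981e+09 = 5.306e-13 m³.
Wear depth h = V/A = 5.306e-13 / 3.711e-05 = 1.430e-08 m.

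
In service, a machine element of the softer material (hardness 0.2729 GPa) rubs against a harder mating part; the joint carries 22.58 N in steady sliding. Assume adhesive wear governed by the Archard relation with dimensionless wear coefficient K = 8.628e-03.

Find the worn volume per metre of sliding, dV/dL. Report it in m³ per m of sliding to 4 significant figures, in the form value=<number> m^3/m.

Quoted intermediates are rounded; each operation holds exact precision — one last rounding to 4 significant digits.
Convert: Hardness H = 0.2729 GPa = 2.729e+08 Pa.
Working in SI base units: W = 22.58 N, H = 2.729e+08 Pa, K = 8.628e-03.
Wear rate dV/dL = K·W/H, so: 8.628e-03 · 22.58 / 2.729e+08 = 7.139e-10 m³/m.

value=7.139e-10 m^3/m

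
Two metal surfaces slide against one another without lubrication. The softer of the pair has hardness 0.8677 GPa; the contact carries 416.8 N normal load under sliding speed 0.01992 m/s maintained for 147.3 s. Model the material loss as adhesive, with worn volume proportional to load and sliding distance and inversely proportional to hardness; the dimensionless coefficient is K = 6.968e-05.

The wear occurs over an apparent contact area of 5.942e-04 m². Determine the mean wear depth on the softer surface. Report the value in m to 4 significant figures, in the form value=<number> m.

Displayed values are rounded — all working math maintains full float precision; one final rounding to four significant figures.
Sliding distance L = v·t = 0.01992 m/s × 147.3 s = 2.934 m.
Hardness H = 0.8677 GPa = 8.677e+08 Pa.
Working in SI base units: W = 416.8 N, H = 8.677e+08 Pa, K = 6.968e-05.
Wear volume V = K·W·L/H = 6.968e-05 · 416.8 · 2.934 / 8.677e+08 = 9.821e-11 m³.
Depth of wear h = V/A = 9.821e-11 / 5.942e-04 = 1.653e-07 m.

value=1.653e-07 m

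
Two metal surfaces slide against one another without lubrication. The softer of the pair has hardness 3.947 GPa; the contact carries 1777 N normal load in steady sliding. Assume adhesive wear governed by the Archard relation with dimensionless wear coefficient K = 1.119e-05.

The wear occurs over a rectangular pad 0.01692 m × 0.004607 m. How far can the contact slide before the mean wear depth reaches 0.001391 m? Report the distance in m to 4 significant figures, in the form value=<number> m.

All working math runs at exact precision — intermediate values are printed rounded, and a lone final rounding: four significant digits.
Convert: Hardness H = 3.947 GPa = 3.947e+09 Pa.
Convert: Contact area A = 0.01692 m × 0.004607 m = 7.795e-05 m².
SI base units throughout: W = 1777 N, H = 3.947e+09 Pa, K = 1.119e-05.
Wearable volume V_lim = h_lim·A = 0.001391 · 7.795e-05 = 1.084e-07 m³.
Thus life L = V_lim·H/(K·W) = 1.084e-07 · 3.947e+09 / (1.119e-05 · 1777) = 2.152e+04 m.

value=2.152e+04 m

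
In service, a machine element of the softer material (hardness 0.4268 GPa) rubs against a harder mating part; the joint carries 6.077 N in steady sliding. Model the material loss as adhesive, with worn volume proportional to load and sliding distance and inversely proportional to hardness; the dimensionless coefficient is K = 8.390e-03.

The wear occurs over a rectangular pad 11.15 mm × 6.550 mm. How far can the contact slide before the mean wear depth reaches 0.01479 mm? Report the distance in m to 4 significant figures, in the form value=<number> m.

Every step holds exact precision. The intermediates are printed rounded. Rounded once at the end: 4 significant digits.
Hardness H = 0.4268 GPa = 4.268e+08 Pa.
Pad sides 11.15 mm × 6.550 mm = 0.01115 m × 0.006550 m. Contact area A = 0.01115 m × 0.006550 m = 7.303e-05 m².
Depth limit h_lim = 0.01479 mm = 1.479e-05 m.
Collected in SI base units: W = 6.077 N, H = 4.268e+08 Pa, K = 8.390e-03.
Allowed volume V_lim = h_lim·A = 1.479e-05 · 7.303e-05 = 1.080e-09 m³.
Thus life L = V_lim·H/(K·W) = 1.080e-09 · 4.268e+08 / (8.390e-03 · 6.077) = 9.042 m.

value=9.042 m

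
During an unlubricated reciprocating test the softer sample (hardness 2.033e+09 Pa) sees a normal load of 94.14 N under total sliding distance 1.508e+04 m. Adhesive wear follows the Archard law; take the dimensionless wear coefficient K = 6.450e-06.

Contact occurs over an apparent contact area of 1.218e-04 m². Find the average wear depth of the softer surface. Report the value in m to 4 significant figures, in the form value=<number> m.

value=3.698e-05 m

The algebra maintains full precision, and intermediates appear rounded; rounded once at the end: four significant digits.
Collected in SI base units: W = 94.14 N, H = 2.033e+09 Pa, K = 6.450e-06.
Wear volume V = K·W·L/H = 6.450e-06 · 94.14 · 1.508e+04 / 2.033e+09 = 4.504e-09 m³.
Average depth h = V/A = 4.504e-09 / 1.218e-04 = 3.698e-05 m.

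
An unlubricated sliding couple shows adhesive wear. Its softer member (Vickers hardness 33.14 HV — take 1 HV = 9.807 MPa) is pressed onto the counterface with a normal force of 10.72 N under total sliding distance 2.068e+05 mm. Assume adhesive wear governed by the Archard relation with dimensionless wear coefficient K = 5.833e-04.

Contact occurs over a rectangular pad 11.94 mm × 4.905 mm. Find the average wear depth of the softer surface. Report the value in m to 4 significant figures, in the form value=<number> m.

Intermediate values are displayed rounded — all arithmetic runs at full float precision; one final rounding, at four significant figures.
Convert: Distance covered L = 2.068e+05 mm = 206.8 m.
Convert: Hardness H = 33.14 HV × 9.807 MPa/HV = 325.0 MPa = 3.250e+08 Pa.
Convert: Pad sides 11.94 mm × 4.905 mm = 0.01194 m × 0.004905 m. Contact area A = 0.01194 m × 0.004905 m = 5.857e-05 m².
Restated in SI base units: W = 10.72 N, H = 3.250e+08 Pa, K = 5.833e-04.
Wear volume V = K·W·L/H = 5.833e-04 · 10.72 · 206.8 / 3.250e+08 = 3.979e-09 m³.
Mean depth h = V/A = 3.979e-09 / 5.857e-05 = 6.794e-05 m.

value=6.794e-05 m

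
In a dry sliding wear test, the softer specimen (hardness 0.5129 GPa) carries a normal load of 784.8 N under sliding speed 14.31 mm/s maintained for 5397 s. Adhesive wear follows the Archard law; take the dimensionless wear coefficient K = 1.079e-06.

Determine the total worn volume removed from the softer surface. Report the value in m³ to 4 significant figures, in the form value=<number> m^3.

value=1.275e-10 m^3

The intermediates appear rounded; all working math maintains full precision; a single final rounding, at 4 significant digits.
Convert: Sliding speed v = 14.31 mm/s = 0.01431 m/s. Distance L = v·t = 0.01431 m/s × 5397 s = 77.23 m.
Convert: Hardness H = 0.5129 GPa = 5.129e+08 Pa.
In SI base units: W = 784.8 N, H = 5.129e+08 Pa, K = 1.079e-06.
Worn volume V = K·W·L/H = 1.079e-06 · 784.8 · 77.23 / 5.129e+08 = 1.275e-10 m³.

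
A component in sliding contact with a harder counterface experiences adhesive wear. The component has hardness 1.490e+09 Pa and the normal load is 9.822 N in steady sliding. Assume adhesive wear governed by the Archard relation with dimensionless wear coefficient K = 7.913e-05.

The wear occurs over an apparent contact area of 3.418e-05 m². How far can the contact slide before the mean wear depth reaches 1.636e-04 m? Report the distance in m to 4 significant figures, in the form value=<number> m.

value=1.072e+04 m

Every step carries full float precision, and intermediates are displayed rounded, and one last rounding, at 4 significant figures.
As SI base values: W = 9.822 N, H = 1.490e+09 Pa, K = 7.913e-05.
Limit volume V_lim = h_lim·A = 1.636e-04 · 3.418e-05 = 5.592e-09 m³.
Sliding life L = V_lim·H/(K·W) = 5.592e-09 · 1.490e+09 / (7.913e-05 · 9.822) = 1.072e+04 m.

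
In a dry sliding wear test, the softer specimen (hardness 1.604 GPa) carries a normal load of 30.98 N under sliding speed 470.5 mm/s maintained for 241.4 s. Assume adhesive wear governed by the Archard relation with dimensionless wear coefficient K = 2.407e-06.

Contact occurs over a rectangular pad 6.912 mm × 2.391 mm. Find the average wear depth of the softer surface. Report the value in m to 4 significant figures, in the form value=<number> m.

value=3.195e-07 m

Each operation keeps exact precision. Displayed values are rounded, and rounded just once: four significant digits.
Convert: Sliding speed v = 470.5 mm/s = 0.4705 m/s. Total distance L = v·t = 0.4705 m/s × 241.4 s = 113.6 m.
Convert: Hardness H = 1.604 GPa = 1.604e+09 Pa.
Convert: Pad sides 6.912 mm × 2.391 mm = 0.006912 m × 0.002391 m. Contact area A = 0.006912 m × 0.002391 m = 1.653e-05 m².
Collected in SI base units: W = 30.98 N, H = 1.604e+09 Pa, K = 2.407e-06.
Worn volume V = K·W·L/H = 2.407e-06 · 30.98 · 113.6 / 1.604e+09 = 5.280e-12 m³.
Wear depth h = V/A = 5.280e-12 / 1.653e-05 = 3.195e-07 m.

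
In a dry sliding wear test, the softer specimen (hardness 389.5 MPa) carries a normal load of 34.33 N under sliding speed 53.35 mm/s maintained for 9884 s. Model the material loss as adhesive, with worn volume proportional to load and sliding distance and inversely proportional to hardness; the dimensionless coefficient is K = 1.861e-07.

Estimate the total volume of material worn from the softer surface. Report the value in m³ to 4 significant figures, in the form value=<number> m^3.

value=8.649e-12 m^3

Printed values are rounded, and all arithmetic holds full precision, and a single final rounding: 4 significant figures.
Convert: Sliding speed v = 53.35 mm/s = 0.05335 m/s. Total distance L = v·t = 0.05335 m/s × 9884 s = 527.3 m.
Convert: Hardness H = 389.5 MPa = 3.895e+08 Pa.
In SI base units: W = 34.33 N, H = 3.895e+08 Pa, K = 1.861e-07.
Wear volume V = K·W·L/H = 1.861e-07 · 34.33 · 527.3 / 3.895e+08 = 8.649e-12 m³.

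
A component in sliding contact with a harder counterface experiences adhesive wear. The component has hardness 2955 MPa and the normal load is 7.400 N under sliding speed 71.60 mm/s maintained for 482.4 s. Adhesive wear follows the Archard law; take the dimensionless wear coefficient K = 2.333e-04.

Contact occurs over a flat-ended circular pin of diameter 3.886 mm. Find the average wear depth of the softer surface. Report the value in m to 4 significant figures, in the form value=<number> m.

The intermediates are displayed rounded, and all arithmetic runs at full float precision, and one final rounding to four significant figures.
Sliding speed v = 71.60 mm/s = 0.07160 m/s. Sliding distance L = v·t = 0.07160 m/s × 482.4 s = 34.54 m.
Hardness H = 2955 MPa = 2.955e+09 Pa.
Pin diameter d = 3.886 mm = 0.003886 m. Contact area A = π·d²/4 = π·(0.003886 m)²/4 = 1.186e-05 m².
SI base units throughout: W = 7.400 N, H = 2.955e+09 Pa, K = 2.333e-04.
Worn volume V = K·W·L/H = 2.333e-04 · 7.400 · 34.54 / 2.955e+09 = 2.018e-11 m³.
Wear depth h = V/A = 2.018e-11 / 1.186e-05 = 1.701e-06 m.

value=1.701e-06 m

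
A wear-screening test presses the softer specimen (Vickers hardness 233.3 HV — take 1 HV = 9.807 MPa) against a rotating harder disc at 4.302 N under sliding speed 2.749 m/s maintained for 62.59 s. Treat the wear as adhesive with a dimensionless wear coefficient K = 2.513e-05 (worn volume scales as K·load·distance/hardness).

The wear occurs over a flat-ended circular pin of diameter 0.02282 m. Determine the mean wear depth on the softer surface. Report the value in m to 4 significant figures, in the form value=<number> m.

value=1.988e-08 m

The intermediates are shown rounded. All working math runs at full float precision. Rounded once at the end to four significant figures.
Total distance L = v·t = 2.749 m/s × 62.59 s = 172.1 m.
Hardness H = 233.3 HV × 9.807 MPa/HV = 2288 MPa = 2.288e+09 Pa.
Contact area A = π·d²/4 = π·(0.02282 m)²/4 = 4.090e-04 m².
As SI base values: W = 4.302 N, H = 2.288e+09 Pa, K = 2.513e-05.
By Archard's law, V = K·W·L/H = 2.513e-05 · 4.302 · 172.1 / 2.288e+09 = 8.130e-12 m³.
Average depth h = V/A = 8.130e-12 / 4.090e-04 = 1.988e-08 m.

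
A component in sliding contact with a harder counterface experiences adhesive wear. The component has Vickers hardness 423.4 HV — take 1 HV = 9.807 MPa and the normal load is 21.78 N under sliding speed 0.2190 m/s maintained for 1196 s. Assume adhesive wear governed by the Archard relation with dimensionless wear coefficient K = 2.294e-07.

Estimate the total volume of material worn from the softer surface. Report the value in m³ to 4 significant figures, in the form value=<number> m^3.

The computation keeps full float precision, and intermediate values are shown rounded — rounded once at the end, at four significant figures.
Convert: The distance L = v·t = 0.2190 m/s × 1196 s = 261.9 m.
Convert: Hardness H = 423.4 HV × 9.807 MPa/HV = 4152 MPa = 4.152e+09 Pa.
SI base units throughout: W = 21.78 N, H = 4.152e+09 Pa, K = 2.294e-07.
Archard volume V = K·W·L/H = 2.294e-07 · 21.78 · 261.9 / 4.152e+09 = 3.152e-13 m³.

value=3.152e-13 m^3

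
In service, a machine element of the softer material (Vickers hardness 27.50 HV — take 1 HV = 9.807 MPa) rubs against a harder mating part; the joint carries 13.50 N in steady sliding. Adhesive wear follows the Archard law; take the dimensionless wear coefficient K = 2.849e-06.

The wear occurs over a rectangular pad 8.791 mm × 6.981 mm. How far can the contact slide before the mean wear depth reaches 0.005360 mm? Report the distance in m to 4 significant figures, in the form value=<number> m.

Quoted intermediates are rounded, and every step maintains exact precision; rounded just once, at four significant figures.
Convert: Hardness H = 27.50 HV × 9.807 MPa/HV = 269.7 MPa = 2.697e+08 Pa.
Convert: Pad sides 8.791 mm × 6.981 mm = 0.008791 m × 0.006981 m. Contact area A = 0.008791 m × 0.006981 m = 6.137e-05 m².
Convert: Depth limit h_lim = 0.005360 mm = 5.360e-06 m.
Working in SI base units: W = 13.50 N, H = 2.697e+08 Pa, K = 2.849e-06.
Wearable volume V_lim = h_lim·A = 5.360e-06 · 6.137e-05 = 3.289e-10 m³.
Sliding life L = V_lim·H/(K·W) = 3.289e-10 · 2.697e+08 / (2.849e-06 · 13.50) = 2307 m.

value=2307 m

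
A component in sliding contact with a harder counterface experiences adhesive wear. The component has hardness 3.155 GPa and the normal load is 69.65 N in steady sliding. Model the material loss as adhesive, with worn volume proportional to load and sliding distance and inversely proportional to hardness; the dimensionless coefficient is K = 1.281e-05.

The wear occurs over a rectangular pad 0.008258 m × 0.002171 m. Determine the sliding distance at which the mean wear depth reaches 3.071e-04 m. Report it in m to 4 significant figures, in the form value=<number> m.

Intermediates are printed rounded. The algebra maintains full precision — rounded just once, at four significant digits.
Hardness H = 3.155 GPa = 3.155e+09 Pa.
Contact area A = 0.008258 m × 0.002171 m = 1.793e-05 m².
SI base units throughout: W = 69.65 N, H = 3.155e+09 Pa, K = 1.281e-05.
Volume at the limit: V_lim = h_lim·A = 3.071e-04 · 1.793e-05 = 5.506e-09 m³.
So the life L = V_lim·H/(K·W) = 5.506e-09 · 3.155e+09 / (1.281e-05 · 69.65) = 1.947e+04 m.

value=1.947e+04 m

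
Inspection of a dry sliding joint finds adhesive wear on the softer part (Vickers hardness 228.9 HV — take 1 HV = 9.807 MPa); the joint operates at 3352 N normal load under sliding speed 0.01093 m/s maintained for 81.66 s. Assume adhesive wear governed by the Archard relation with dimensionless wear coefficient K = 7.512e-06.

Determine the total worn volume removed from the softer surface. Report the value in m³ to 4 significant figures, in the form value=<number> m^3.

Printed values are rounded, and all arithmetic maintains exact precision — rounded once at the end to four significant digits.
Distance L = v·t = 0.01093 m/s × 81.66 s = 0.8925 m.
Hardness H = 228.9 HV × 9.807 MPa/HV = 2245 MPa = 2.245e+09 Pa.
Restated in SI base units: W = 3352 N, H = 2.245e+09 Pa, K = 7.512e-06.
Wear volume V = K·W·L/H = 7.512e-06 · 3352 · 0.8925 / 2.245e+09 = 1.001e-11 m³.

value=1.001e-11 m^3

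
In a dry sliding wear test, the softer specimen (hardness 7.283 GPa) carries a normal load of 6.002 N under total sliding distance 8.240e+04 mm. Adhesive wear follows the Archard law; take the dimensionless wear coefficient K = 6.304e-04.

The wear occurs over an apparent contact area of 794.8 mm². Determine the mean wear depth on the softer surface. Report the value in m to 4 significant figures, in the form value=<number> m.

The intermediates are displayed rounded, and the algebra runs at exact precision; a single final rounding to four significant figures.
Convert: The distance L = 8.240e+04 mm = 82.40 m.
Convert: Hardness H = 7.283 GPa = 7.283e+09 Pa.
Convert: Contact area A = 794.8 mm² = 7.948e-04 m².
Working in SI base units: W = 6.002 N, H = 7.283e+09 Pa, K = 6.304e-04.
The Archard volume V = K·W·L/H = 6.304e-04 · 6.002 · 82.40 / 7.283e+09 = 4.281e-11 m³.
Depth of wear h = V/A = 4.281e-11 / 7.948e-04 = 5.386e-08 m.

value=5.386e-08 m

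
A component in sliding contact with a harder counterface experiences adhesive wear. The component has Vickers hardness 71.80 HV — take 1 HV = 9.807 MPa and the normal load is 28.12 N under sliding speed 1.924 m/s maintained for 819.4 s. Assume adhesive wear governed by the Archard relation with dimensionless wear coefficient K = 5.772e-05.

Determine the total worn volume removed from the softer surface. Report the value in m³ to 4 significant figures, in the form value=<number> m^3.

value=3.634e-09 m^3

Printed values are rounded — each operation carries full float precision, and rounded just once: 4 significant figures.
Path length L = v·t = 1.924 m/s × 819.4 s = 1577 m.
Hardness H = 71.80 HV × 9.807 MPa/HV = 704.1 MPa = 7.041e+08 Pa.
As SI base values: W = 28.12 N, H = 7.041e+08 Pa, K = 5.772e-05.
Archard volume V = K·W·L/H = 5.772e-05 · 28.12 · 1577 / 7.041e+08 = 3.634e-09 m³.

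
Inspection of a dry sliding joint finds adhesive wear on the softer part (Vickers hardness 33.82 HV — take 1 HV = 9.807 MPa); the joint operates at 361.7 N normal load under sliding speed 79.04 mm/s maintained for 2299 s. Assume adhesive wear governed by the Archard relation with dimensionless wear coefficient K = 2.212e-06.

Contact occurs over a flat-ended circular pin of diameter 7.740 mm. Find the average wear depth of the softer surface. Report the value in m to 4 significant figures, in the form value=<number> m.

value=9.316e-06 m

Intermediates are shown rounded — the computation keeps full precision; a lone final rounding, at four significant digits.
Convert: Sliding speed v = 79.04 mm/s = 0.07904 m/s. Sliding distance L = v·t = 0.07904 m/s × 2299 s = 181.7 m.
Convert: Hardness H = 33.82 HV × 9.807 MPa/HV = 331.7 MPa = 3.317e+08 Pa.
Convert: Pin diameter d = 7.740 mm = 0.007740 m. Contact area A = π·d²/4 = π·(0.007740 m)²/4 = 4.705e-05 m².
Collected in SI base units: W = 361.7 N, H = 3.317e+08 Pa, K = 2.212e-06.
By Archard's law, V = K·W·L/H = 2.212e-06 · 361.7 · 181.7 / 3.317e+08 = 4.383e-10 m³.
Mean depth h = V/A = 4.383e-10 / 4.705e-05 = 9.316e-06 m.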